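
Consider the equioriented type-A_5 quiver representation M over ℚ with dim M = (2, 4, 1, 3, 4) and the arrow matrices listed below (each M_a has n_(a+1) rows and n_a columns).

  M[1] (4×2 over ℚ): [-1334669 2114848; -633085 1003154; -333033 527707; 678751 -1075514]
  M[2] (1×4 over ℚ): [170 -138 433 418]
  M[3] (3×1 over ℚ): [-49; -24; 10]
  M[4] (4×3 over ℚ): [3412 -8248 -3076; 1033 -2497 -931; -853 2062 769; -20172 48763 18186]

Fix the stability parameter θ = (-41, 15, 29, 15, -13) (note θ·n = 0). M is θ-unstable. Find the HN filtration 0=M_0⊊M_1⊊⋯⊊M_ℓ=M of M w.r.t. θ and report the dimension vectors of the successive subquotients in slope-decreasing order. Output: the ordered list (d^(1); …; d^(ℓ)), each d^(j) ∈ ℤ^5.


Interval decomposition of M: I[1,2], I[1,5], I[2,2]^2, I[4,4], I[4,5], I[5,5]^2.
HN type (ℓ=5): μ^(1)=15; μ^(2)=23/2; μ^(3)=1; μ^(4)=-13; μ^(5)=-41

((0, 3, 0, 1, 0); (0, 1, 1, 1, 1); (0, 0, 0, 1, 1); (0, 0, 0, 0, 2); (2, 0, 0, 0, 0))


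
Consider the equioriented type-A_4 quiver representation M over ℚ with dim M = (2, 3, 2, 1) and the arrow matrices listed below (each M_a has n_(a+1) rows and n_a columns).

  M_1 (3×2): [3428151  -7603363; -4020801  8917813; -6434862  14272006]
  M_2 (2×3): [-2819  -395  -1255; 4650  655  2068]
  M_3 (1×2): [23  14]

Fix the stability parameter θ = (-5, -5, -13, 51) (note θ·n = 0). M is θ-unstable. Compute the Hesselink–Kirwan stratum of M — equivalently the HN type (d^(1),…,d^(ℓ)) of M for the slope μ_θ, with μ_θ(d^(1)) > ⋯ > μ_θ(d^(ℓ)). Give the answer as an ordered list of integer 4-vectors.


Interval decomposition of M: I[1,1], I[1,4], I[2,2], I[2,3].
HN type (ℓ=4): μ^(1)=51; μ^(2)=-5; μ^(3)=-23/3; μ^(4)=-9

((0, 0, 0, 1); (1, 1, 0, 0); (1, 1, 1, 0); (0, 1, 1, 0))


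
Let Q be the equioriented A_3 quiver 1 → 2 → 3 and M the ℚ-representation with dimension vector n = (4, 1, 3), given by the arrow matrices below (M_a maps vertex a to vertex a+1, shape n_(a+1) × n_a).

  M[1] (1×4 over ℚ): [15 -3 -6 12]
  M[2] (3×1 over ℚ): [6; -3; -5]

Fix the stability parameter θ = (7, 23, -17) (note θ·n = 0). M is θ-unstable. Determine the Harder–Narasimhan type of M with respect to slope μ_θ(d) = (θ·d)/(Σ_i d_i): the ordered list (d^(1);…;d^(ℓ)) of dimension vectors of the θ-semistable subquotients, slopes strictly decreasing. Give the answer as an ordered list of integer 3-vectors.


Interval decomposition of M: I[1,1]^3, I[1,3], I[3,3]^2.
HN type (ℓ=3): μ^(1)=7; μ^(2)=13/3; μ^(3)=-17

((3, 0, 0); (1, 1, 1); (0, 0, 2))


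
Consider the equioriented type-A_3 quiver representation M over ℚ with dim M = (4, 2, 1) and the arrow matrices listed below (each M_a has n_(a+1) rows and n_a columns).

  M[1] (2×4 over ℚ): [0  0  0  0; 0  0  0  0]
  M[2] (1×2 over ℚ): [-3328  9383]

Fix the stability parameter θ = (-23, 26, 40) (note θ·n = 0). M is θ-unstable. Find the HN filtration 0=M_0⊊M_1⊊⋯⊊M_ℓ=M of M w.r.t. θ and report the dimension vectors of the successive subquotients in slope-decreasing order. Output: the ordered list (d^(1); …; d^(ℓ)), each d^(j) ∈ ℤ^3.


Barcode: M ≅ I[1,1]^4, I[2,2], I[2,3]. HN layers by μ_θ (3 steps, strictly decreasing):
  μ^(1)=40; μ^(2)=26; μ^(3)=-23

((0, 0, 1); (0, 2, 0); (4, 0, 0))


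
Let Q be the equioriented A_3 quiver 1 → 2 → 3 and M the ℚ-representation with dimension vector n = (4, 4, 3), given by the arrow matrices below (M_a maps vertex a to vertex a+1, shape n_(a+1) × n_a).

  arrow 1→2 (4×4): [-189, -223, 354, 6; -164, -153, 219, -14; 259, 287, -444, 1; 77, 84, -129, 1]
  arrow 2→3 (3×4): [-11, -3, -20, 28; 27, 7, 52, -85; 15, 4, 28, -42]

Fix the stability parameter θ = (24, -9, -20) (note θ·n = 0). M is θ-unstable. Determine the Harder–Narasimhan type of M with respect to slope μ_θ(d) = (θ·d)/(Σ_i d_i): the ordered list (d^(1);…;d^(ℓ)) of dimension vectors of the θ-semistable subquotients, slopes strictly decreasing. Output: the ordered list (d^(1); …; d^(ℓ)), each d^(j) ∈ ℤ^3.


Barcode: M ≅ I[1,1], I[1,3]^3, I[2,2]. HN layers by μ_θ (3 steps, strictly decreasing):
  μ^(1)=24; μ^(2)=-5/3; μ^(3)=-9

((1, 0, 0); (3, 3, 3); (0, 1, 0))


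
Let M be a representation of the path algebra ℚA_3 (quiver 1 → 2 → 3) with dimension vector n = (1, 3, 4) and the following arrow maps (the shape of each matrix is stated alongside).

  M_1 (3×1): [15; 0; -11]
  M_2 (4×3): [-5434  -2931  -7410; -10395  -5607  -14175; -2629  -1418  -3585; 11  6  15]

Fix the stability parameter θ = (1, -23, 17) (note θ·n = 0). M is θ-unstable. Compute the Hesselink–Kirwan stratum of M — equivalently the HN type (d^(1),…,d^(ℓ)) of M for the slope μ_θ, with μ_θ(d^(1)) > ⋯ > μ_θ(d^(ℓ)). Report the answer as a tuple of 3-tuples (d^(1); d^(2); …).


Barcode: M ≅ I[1,2], I[2,3]^2, I[3,3]^2. HN layers by μ_θ (3 steps, strictly decreasing):
  μ^(1)=17; μ^(2)=-11; μ^(3)=-23

((0, 0, 4); (1, 1, 0); (0, 2, 0))


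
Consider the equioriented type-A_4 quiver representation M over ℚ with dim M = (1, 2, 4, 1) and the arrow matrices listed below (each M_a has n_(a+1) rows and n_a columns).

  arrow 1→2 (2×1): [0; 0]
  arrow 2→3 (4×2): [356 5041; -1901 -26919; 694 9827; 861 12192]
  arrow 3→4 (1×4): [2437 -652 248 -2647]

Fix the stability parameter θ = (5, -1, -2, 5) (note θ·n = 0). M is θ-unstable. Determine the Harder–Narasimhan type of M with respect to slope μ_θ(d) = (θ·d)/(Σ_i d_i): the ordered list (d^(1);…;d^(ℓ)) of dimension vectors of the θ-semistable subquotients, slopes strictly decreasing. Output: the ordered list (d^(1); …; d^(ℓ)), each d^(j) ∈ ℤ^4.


Interval decomposition of M: I[1,1], I[2,3], I[2,4], I[3,3]^2.
HN type (ℓ=3): μ^(1)=5; μ^(2)=-3/2; μ^(3)=-2

((1, 0, 0, 1); (0, 2, 2, 0); (0, 0, 2, 0))


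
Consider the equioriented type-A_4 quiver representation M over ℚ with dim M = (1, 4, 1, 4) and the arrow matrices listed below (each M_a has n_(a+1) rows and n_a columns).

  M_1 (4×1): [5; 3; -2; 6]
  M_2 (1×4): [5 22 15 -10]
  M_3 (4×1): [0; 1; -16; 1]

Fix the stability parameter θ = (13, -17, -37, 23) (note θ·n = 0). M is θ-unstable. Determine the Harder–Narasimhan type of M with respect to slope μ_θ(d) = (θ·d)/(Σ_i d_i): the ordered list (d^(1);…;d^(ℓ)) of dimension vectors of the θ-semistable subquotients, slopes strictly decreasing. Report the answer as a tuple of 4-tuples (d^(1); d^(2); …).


Via rank(M_{q-1}∘⋯∘M_p): M ≅ I[1,4], I[2,2]^3, I[4,4]^3.
μ_θ-semistable layers: μ^(1)=23; μ^(2)=-41/3; μ^(3)=-17

((0, 0, 0, 4); (1, 1, 1, 0); (0, 3, 0, 0))


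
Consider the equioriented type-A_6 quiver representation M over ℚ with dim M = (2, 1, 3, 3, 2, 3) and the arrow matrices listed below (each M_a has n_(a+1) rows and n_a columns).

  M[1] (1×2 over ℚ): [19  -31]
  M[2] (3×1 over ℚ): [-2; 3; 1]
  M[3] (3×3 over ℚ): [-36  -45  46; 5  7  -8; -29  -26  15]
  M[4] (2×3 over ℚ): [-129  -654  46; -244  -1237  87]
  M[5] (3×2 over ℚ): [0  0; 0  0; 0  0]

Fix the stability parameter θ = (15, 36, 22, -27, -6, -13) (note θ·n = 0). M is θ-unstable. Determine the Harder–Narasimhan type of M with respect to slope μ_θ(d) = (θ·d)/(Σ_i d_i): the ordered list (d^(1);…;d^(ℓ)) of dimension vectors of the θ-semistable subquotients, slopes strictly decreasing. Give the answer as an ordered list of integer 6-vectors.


Interval decomposition of M: I[1,1], I[1,5], I[3,4], I[3,5], I[6,6]^3.
HN type (ℓ=5): μ^(1)=15; μ^(2)=8; μ^(3)=-5/2; μ^(4)=-11/3; μ^(5)=-13

((1, 0, 0, 0, 0, 0); (1, 1, 1, 1, 1, 0); (0, 0, 1, 1, 0, 0); (0, 0, 1, 1, 1, 0); (0, 0, 0, 0, 0, 3))


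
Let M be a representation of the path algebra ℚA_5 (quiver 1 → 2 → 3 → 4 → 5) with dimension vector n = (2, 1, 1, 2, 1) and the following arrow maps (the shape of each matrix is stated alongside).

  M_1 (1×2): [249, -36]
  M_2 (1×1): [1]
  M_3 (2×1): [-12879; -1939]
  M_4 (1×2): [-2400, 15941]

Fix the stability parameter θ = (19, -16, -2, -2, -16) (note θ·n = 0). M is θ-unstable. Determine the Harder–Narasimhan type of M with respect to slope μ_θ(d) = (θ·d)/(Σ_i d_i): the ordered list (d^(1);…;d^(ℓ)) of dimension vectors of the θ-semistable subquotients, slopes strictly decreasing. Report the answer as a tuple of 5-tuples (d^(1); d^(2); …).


Barcode: M ≅ I[1,1], I[1,5], I[4,4]. HN layers by μ_θ (3 steps, strictly decreasing):
  μ^(1)=19; μ^(2)=-2; μ^(3)=-17/5

((1, 0, 0, 0, 0); (0, 0, 0, 1, 0); (1, 1, 1, 1, 1))


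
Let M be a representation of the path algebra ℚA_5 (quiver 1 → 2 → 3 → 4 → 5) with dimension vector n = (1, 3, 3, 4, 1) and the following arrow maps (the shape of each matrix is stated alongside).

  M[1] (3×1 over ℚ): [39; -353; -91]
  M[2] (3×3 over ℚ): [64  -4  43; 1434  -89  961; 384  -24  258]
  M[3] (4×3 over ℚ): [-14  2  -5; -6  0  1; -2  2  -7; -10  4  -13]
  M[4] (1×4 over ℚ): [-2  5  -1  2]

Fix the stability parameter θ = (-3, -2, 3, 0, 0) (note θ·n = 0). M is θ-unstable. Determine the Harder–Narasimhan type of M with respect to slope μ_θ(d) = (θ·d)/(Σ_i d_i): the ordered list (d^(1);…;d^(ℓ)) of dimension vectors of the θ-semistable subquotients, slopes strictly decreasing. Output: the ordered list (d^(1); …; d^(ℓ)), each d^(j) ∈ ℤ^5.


Via rank(M_{q-1}∘⋯∘M_p): M ≅ I[1,5], I[2,2], I[2,3], I[3,4], I[4,4]^2.
μ_θ-semistable layers: μ^(1)=3; μ^(2)=3/2; μ^(3)=1; μ^(4)=0; μ^(5)=-2; μ^(6)=-3

((0, 0, 1, 0, 0); (0, 0, 1, 1, 0); (0, 0, 1, 1, 1); (0, 0, 0, 2, 0); (0, 3, 0, 0, 0); (1, 0, 0, 0, 0))


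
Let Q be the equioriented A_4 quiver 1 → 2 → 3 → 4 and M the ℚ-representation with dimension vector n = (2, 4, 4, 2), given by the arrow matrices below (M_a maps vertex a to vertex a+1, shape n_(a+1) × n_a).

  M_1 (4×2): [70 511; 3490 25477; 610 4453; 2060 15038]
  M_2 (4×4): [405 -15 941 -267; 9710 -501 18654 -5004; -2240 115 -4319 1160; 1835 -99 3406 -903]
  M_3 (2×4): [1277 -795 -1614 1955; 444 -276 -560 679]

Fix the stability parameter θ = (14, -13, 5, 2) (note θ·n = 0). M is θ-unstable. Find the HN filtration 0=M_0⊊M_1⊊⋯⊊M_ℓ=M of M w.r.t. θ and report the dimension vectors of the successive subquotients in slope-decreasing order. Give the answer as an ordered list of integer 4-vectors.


Via rank(M_{q-1}∘⋯∘M_p): M ≅ I[1,1], I[1,4], I[2,2], I[2,3], I[2,4], I[3,3].
μ_θ-semistable layers: μ^(1)=14; μ^(2)=5; μ^(3)=7/2; μ^(4)=1/2; μ^(5)=-13

((1, 0, 0, 0); (0, 0, 2, 0); (0, 0, 2, 2); (1, 1, 0, 0); (0, 3, 0, 0))


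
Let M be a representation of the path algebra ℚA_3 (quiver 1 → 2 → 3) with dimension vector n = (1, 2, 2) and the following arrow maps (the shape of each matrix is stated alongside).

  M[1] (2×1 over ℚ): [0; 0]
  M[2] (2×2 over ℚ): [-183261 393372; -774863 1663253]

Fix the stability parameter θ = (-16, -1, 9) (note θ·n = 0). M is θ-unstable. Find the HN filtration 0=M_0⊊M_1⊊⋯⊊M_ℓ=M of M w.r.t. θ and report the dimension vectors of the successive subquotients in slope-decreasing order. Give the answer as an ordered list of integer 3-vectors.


Via rank(M_{q-1}∘⋯∘M_p): M ≅ I[1,1], I[2,3]^2.
μ_θ-semistable layers: μ^(1)=9; μ^(2)=-1; μ^(3)=-16

((0, 0, 2); (0, 2, 0); (1, 0, 0))


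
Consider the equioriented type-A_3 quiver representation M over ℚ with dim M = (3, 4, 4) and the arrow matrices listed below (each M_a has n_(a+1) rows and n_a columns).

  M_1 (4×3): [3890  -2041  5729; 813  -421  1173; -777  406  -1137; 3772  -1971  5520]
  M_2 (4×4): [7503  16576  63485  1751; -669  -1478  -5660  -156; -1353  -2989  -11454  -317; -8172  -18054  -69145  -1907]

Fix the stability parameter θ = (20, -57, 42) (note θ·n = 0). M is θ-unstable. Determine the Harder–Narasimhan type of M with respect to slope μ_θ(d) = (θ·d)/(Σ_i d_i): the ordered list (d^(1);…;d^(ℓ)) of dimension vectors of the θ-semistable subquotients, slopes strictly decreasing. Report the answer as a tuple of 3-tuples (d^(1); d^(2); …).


Interval decomposition of M: I[1,3]^3, I[2,2], I[3,3].
HN type (ℓ=3): μ^(1)=42; μ^(2)=-37/2; μ^(3)=-57

((0, 0, 4); (3, 3, 0); (0, 1, 0))


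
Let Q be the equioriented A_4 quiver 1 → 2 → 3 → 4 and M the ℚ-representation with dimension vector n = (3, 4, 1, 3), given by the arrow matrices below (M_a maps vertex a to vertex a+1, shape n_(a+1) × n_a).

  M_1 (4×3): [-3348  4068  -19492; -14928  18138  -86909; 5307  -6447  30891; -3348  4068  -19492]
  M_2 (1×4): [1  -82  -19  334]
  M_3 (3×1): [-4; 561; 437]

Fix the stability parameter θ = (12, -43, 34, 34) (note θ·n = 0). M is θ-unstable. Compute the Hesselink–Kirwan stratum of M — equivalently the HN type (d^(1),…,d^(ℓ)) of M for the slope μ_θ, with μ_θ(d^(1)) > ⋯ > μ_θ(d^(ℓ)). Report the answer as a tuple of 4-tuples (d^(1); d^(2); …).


Via rank(M_{q-1}∘⋯∘M_p): M ≅ I[1,1], I[1,2], I[1,4], I[2,2]^2, I[4,4]^2.
μ_θ-semistable layers: μ^(1)=34; μ^(2)=12; μ^(3)=-31/2; μ^(4)=-43

((0, 0, 1, 3); (1, 0, 0, 0); (2, 2, 0, 0); (0, 2, 0, 0))


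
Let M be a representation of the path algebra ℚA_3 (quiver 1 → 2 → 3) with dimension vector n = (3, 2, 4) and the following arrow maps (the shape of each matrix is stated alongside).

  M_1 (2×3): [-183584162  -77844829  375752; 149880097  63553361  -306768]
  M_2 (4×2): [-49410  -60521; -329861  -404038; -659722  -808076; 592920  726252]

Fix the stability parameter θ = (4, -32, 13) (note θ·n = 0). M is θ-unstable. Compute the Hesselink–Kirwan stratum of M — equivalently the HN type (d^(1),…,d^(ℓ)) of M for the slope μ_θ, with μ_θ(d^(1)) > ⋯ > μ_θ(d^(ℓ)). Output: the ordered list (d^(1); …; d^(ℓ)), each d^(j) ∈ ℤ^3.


Via rank(M_{q-1}∘⋯∘M_p): M ≅ I[1,1], I[1,3]^2, I[3,3]^2.
μ_θ-semistable layers: μ^(1)=13; μ^(2)=4; μ^(3)=-14

((0, 0, 4); (1, 0, 0); (2, 2, 0))


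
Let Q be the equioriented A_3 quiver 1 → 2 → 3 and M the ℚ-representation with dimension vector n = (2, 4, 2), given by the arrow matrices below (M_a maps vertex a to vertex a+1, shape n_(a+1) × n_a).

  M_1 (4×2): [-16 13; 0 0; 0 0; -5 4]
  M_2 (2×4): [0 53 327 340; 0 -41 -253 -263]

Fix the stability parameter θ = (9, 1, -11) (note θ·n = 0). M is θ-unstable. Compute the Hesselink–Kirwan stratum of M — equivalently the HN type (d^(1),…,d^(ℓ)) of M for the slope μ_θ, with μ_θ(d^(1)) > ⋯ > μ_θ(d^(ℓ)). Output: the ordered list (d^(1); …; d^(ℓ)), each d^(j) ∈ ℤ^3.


Barcode: M ≅ I[1,2], I[1,3], I[2,2], I[2,3]. HN layers by μ_θ (4 steps, strictly decreasing):
  μ^(1)=5; μ^(2)=1; μ^(3)=-1/3; μ^(4)=-5

((1, 1, 0); (0, 1, 0); (1, 1, 1); (0, 1, 1))


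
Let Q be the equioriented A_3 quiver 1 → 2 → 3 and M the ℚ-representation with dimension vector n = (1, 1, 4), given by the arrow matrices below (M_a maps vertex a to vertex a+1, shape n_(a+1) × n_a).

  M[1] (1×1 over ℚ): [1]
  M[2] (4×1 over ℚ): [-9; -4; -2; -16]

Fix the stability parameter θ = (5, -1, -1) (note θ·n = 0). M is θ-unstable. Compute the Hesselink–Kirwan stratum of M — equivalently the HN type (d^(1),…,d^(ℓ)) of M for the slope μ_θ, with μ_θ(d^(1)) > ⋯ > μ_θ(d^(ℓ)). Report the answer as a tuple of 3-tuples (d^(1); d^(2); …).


Via rank(M_{q-1}∘⋯∘M_p): M ≅ I[1,3], I[3,3]^3.
μ_θ-semistable layers: μ^(1)=1; μ^(2)=-1

((1, 1, 1); (0, 0, 3))


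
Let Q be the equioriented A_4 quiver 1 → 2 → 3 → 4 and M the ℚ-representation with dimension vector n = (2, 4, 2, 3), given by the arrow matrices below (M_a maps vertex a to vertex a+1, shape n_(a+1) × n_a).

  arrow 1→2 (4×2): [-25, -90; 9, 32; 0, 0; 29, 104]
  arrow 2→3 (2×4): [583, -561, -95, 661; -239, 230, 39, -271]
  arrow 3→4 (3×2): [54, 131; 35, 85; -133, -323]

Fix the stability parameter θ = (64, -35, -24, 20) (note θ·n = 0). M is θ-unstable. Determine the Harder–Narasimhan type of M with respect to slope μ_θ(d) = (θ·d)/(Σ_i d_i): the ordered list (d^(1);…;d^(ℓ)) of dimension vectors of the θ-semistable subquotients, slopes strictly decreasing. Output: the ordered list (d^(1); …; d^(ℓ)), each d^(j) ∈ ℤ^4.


Barcode: M ≅ I[1,4]^2, I[2,2]^2, I[4,4]. HN layers by μ_θ (3 steps, strictly decreasing):
  μ^(1)=20; μ^(2)=5/3; μ^(3)=-35

((0, 0, 0, 3); (2, 2, 2, 0); (0, 2, 0, 0))


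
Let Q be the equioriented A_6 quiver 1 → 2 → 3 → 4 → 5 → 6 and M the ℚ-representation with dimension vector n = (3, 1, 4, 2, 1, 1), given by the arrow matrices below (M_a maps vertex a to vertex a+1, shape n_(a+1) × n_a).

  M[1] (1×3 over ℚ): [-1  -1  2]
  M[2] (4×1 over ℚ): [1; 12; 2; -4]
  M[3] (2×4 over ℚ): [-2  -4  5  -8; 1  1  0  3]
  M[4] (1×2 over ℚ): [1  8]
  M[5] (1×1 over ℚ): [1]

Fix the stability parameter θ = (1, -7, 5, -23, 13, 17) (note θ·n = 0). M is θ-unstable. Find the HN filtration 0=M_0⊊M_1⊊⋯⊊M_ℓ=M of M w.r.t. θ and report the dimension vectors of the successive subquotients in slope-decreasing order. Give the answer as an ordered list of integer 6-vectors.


Interval decomposition of M: I[1,1]^2, I[1,4], I[3,3]^2, I[3,6].
HN type (ℓ=6): μ^(1)=17; μ^(2)=13; μ^(3)=5; μ^(4)=1; μ^(5)=-6; μ^(6)=-9

((0, 0, 0, 0, 0, 1); (0, 0, 0, 0, 1, 0); (0, 0, 2, 0, 0, 0); (2, 0, 0, 0, 0, 0); (1, 1, 1, 1, 0, 0); (0, 0, 1, 1, 0, 0))


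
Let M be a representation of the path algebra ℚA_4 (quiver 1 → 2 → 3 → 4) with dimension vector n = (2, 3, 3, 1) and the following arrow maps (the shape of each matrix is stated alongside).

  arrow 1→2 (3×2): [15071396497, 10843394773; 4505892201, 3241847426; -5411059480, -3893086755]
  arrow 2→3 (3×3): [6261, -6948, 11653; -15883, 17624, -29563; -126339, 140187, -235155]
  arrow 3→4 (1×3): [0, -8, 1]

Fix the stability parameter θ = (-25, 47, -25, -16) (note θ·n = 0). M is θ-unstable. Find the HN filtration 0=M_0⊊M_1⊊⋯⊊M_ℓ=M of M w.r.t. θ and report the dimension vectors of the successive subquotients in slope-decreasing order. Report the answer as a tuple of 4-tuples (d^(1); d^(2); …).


Interval decomposition of M: I[1,2], I[1,3], I[2,4], I[3,3].
HN type (ℓ=4): μ^(1)=47; μ^(2)=11; μ^(3)=2; μ^(4)=-25

((0, 1, 0, 0); (0, 1, 1, 0); (0, 1, 1, 1); (2, 0, 1, 0))


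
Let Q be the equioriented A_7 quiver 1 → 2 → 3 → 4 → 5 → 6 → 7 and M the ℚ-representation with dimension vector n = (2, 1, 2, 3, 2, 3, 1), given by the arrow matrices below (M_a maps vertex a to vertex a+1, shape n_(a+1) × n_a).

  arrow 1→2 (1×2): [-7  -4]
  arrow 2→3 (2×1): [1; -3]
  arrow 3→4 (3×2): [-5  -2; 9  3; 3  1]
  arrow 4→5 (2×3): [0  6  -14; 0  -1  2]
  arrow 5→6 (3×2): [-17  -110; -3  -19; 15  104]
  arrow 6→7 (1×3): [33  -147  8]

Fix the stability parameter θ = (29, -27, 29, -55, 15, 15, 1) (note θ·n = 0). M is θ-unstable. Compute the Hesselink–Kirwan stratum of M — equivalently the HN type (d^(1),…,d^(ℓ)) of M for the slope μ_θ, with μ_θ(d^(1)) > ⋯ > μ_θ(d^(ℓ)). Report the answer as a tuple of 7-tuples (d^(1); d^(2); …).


Interval decomposition of M: I[1,1], I[1,4], I[3,7], I[4,6], I[6,6].
HN type (ℓ=6): μ^(1)=29; μ^(2)=15; μ^(3)=31/3; μ^(4)=-6; μ^(5)=-13; μ^(6)=-55

((1, 0, 0, 0, 0, 0, 0); (0, 0, 0, 0, 1, 2, 0); (0, 0, 0, 0, 1, 1, 1); (1, 1, 1, 1, 0, 0, 0); (0, 0, 1, 1, 0, 0, 0); (0, 0, 0, 1, 0, 0, 0))


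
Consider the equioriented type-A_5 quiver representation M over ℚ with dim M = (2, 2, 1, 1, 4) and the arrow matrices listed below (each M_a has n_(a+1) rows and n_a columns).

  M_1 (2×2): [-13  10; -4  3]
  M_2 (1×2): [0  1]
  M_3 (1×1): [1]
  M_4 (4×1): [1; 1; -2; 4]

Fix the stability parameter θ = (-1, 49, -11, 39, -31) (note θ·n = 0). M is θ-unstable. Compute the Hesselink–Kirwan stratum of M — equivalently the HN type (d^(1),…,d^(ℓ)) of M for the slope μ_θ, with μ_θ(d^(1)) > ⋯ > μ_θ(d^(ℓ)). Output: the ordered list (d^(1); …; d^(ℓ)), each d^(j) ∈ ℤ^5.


Barcode: M ≅ I[1,2], I[1,5], I[5,5]^3. HN layers by μ_θ (4 steps, strictly decreasing):
  μ^(1)=49; μ^(2)=23/2; μ^(3)=-1; μ^(4)=-31

((0, 1, 0, 0, 0); (0, 1, 1, 1, 1); (2, 0, 0, 0, 0); (0, 0, 0, 0, 3))


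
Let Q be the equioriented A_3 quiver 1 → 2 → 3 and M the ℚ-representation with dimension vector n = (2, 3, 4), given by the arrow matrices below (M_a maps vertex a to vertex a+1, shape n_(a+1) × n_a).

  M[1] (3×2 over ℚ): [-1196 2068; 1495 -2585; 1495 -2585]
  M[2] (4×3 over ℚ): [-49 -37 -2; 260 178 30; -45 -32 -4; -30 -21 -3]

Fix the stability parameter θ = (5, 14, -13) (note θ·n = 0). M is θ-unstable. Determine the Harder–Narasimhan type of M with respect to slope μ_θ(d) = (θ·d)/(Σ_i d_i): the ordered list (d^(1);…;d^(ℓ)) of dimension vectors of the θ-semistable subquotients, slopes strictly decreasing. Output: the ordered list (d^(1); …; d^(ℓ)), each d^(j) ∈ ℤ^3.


Barcode: M ≅ I[1,1], I[1,3], I[2,3]^2, I[3,3]. HN layers by μ_θ (4 steps, strictly decreasing):
  μ^(1)=5; μ^(2)=2; μ^(3)=1/2; μ^(4)=-13

((1, 0, 0); (1, 1, 1); (0, 2, 2); (0, 0, 1))


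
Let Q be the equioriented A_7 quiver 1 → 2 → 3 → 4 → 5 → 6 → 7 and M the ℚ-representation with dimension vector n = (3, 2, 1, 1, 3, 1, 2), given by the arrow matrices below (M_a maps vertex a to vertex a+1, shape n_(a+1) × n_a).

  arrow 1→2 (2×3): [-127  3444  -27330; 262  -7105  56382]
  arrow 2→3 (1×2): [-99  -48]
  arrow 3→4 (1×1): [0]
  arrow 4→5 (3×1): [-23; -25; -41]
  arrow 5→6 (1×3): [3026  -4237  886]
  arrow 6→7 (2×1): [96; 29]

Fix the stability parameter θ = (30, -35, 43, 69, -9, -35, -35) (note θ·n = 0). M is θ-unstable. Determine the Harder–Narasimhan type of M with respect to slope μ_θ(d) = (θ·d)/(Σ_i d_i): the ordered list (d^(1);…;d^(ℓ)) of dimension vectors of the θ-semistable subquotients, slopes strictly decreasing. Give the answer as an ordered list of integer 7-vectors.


Barcode: M ≅ I[1,1], I[1,2], I[1,3], I[4,7], I[5,5]^2, I[7,7]. HN layers by μ_θ (5 steps, strictly decreasing):
  μ^(1)=43; μ^(2)=30; μ^(3)=-5/2; μ^(4)=-9; μ^(5)=-35

((0, 0, 1, 0, 0, 0, 0); (1, 0, 0, 0, 0, 0, 0); (2, 2, 0, 1, 1, 1, 1); (0, 0, 0, 0, 2, 0, 0); (0, 0, 0, 0, 0, 0, 1))


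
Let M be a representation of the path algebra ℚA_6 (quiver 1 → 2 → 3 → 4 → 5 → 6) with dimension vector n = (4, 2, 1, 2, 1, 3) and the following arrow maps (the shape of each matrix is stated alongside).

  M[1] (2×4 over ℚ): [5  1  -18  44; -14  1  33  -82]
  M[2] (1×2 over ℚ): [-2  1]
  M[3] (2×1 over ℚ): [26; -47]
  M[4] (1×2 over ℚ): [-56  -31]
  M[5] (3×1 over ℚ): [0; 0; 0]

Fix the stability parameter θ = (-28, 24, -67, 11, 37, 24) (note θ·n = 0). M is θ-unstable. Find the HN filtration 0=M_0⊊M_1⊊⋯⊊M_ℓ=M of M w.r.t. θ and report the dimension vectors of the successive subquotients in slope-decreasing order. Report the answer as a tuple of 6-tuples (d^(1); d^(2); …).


Via rank(M_{q-1}∘⋯∘M_p): M ≅ I[1,1]^2, I[1,2], I[1,5], I[4,4], I[6,6]^3.
μ_θ-semistable layers: μ^(1)=37; μ^(2)=24; μ^(3)=11; μ^(4)=-43/2; μ^(5)=-28

((0, 0, 0, 0, 1, 0); (0, 1, 0, 0, 0, 3); (0, 0, 0, 2, 0, 0); (0, 1, 1, 0, 0, 0); (4, 0, 0, 0, 0, 0))


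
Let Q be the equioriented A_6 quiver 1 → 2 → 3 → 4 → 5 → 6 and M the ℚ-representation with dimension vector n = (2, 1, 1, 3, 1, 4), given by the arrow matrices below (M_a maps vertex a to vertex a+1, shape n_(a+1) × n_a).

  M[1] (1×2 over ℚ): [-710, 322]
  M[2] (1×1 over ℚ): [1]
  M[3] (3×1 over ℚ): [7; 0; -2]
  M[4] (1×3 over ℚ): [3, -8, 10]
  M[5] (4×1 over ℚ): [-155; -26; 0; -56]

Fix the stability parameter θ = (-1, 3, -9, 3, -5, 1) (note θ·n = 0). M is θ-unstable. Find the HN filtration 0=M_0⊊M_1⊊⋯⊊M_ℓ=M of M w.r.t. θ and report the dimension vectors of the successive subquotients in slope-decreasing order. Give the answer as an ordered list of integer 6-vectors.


Barcode: M ≅ I[1,1], I[1,6], I[4,4]^2, I[6,6]^3. HN layers by μ_θ (4 steps, strictly decreasing):
  μ^(1)=3; μ^(2)=1; μ^(3)=-1; μ^(4)=-7/3

((0, 0, 0, 2, 0, 0); (0, 0, 0, 0, 0, 4); (1, 0, 0, 1, 1, 0); (1, 1, 1, 0, 0, 0))


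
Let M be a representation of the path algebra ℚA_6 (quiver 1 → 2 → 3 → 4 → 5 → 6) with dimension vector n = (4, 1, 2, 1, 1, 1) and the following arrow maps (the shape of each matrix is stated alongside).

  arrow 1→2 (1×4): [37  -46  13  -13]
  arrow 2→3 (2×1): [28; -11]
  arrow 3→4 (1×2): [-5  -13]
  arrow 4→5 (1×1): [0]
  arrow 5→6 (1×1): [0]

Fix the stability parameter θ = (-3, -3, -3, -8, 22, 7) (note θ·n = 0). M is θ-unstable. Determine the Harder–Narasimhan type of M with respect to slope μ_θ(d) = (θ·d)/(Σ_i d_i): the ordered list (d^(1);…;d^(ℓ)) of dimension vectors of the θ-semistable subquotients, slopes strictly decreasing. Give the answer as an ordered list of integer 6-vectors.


Barcode: M ≅ I[1,1]^3, I[1,4], I[3,3], I[5,5], I[6,6]. HN layers by μ_θ (4 steps, strictly decreasing):
  μ^(1)=22; μ^(2)=7; μ^(3)=-3; μ^(4)=-17/4

((0, 0, 0, 0, 1, 0); (0, 0, 0, 0, 0, 1); (3, 0, 1, 0, 0, 0); (1, 1, 1, 1, 0, 0))


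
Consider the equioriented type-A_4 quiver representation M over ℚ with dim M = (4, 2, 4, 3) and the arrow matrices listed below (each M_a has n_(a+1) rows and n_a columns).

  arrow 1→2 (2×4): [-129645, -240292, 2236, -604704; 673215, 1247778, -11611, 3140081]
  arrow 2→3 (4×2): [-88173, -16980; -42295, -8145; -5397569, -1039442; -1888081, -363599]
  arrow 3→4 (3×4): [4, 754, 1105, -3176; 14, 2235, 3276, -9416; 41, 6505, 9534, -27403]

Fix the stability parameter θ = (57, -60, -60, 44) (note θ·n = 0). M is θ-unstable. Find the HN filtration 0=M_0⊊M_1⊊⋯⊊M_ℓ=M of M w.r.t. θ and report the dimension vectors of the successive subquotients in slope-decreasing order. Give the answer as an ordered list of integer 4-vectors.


Barcode: M ≅ I[1,1]^2, I[1,4]^2, I[3,3], I[3,4]. HN layers by μ_θ (4 steps, strictly decreasing):
  μ^(1)=57; μ^(2)=44; μ^(3)=-21; μ^(4)=-60

((2, 0, 0, 0); (0, 0, 0, 3); (2, 2, 2, 0); (0, 0, 2, 0))


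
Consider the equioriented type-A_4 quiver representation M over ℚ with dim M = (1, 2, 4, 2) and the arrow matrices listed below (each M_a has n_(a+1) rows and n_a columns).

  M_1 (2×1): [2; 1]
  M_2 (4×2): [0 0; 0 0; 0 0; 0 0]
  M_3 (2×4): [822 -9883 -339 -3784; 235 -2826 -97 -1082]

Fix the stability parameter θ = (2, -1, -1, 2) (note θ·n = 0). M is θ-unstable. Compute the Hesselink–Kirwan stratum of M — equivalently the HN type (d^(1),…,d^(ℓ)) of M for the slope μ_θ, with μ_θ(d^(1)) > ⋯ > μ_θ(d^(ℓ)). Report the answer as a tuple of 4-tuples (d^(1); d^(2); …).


Barcode: M ≅ I[1,2], I[2,2], I[3,3]^2, I[3,4]^2. HN layers by μ_θ (3 steps, strictly decreasing):
  μ^(1)=2; μ^(2)=1/2; μ^(3)=-1

((0, 0, 0, 2); (1, 1, 0, 0); (0, 1, 4, 0))


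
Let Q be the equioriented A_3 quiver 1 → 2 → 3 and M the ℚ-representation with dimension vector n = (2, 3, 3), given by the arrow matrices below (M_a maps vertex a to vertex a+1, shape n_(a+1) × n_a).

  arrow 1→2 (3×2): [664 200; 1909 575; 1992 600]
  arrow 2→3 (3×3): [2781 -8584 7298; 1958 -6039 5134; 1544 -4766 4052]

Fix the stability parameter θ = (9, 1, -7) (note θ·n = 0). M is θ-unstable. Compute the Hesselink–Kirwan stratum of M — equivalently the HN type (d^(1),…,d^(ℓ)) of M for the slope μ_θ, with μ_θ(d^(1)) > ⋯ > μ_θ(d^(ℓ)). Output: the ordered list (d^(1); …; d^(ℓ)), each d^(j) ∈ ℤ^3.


Barcode: M ≅ I[1,1], I[1,3], I[2,2], I[2,3], I[3,3]. HN layers by μ_θ (4 steps, strictly decreasing):
  μ^(1)=9; μ^(2)=1; μ^(3)=-3; μ^(4)=-7

((1, 0, 0); (1, 2, 1); (0, 1, 1); (0, 0, 1))


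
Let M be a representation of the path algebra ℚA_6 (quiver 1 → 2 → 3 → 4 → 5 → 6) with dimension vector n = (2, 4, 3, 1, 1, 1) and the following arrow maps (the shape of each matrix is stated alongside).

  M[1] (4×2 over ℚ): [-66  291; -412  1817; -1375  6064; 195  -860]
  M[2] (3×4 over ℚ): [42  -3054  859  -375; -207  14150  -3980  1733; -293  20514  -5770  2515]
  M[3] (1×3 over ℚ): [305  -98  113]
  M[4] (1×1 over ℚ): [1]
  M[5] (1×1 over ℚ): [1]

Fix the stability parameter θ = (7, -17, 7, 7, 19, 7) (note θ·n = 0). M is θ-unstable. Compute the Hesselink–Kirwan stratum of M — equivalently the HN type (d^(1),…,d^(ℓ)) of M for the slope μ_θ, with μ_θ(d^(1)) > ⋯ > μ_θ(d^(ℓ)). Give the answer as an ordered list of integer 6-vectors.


Interval decomposition of M: I[1,3], I[1,6], I[2,2], I[2,3].
HN type (ℓ=4): μ^(1)=13; μ^(2)=7; μ^(3)=-5; μ^(4)=-17

((0, 0, 0, 0, 1, 1); (0, 0, 3, 1, 0, 0); (2, 2, 0, 0, 0, 0); (0, 2, 0, 0, 0, 0))


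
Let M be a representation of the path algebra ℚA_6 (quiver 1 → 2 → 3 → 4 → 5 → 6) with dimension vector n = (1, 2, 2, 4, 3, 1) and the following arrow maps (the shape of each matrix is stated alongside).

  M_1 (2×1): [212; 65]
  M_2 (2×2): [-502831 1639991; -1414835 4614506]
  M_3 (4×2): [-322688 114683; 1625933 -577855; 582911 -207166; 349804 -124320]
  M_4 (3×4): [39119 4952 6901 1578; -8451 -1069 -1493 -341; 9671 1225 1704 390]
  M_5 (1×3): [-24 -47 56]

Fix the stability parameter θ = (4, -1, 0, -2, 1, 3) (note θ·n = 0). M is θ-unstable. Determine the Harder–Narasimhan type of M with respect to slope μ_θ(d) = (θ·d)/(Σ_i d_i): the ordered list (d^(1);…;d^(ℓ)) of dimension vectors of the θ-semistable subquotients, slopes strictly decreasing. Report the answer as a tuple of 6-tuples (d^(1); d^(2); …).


Via rank(M_{q-1}∘⋯∘M_p): M ≅ I[1,5], I[2,5], I[4,4], I[4,6].
μ_θ-semistable layers: μ^(1)=3; μ^(2)=1; μ^(3)=1/4; μ^(4)=-1; μ^(5)=-2

((0, 0, 0, 0, 0, 1); (0, 0, 0, 0, 3, 0); (1, 1, 1, 1, 0, 0); (0, 1, 1, 1, 0, 0); (0, 0, 0, 2, 0, 0))


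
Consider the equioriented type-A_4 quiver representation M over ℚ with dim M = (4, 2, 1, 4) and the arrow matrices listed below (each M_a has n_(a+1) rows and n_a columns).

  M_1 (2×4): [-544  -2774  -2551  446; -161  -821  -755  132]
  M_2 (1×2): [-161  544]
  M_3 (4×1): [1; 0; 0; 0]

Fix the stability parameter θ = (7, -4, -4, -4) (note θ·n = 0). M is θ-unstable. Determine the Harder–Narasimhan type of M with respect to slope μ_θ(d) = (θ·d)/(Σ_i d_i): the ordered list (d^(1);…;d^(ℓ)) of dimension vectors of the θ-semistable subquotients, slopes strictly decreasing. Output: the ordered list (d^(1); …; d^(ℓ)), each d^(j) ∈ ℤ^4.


Via rank(M_{q-1}∘⋯∘M_p): M ≅ I[1,1]^2, I[1,2], I[1,4], I[4,4]^3.
μ_θ-semistable layers: μ^(1)=7; μ^(2)=3/2; μ^(3)=-5/4; μ^(4)=-4

((2, 0, 0, 0); (1, 1, 0, 0); (1, 1, 1, 1); (0, 0, 0, 3))


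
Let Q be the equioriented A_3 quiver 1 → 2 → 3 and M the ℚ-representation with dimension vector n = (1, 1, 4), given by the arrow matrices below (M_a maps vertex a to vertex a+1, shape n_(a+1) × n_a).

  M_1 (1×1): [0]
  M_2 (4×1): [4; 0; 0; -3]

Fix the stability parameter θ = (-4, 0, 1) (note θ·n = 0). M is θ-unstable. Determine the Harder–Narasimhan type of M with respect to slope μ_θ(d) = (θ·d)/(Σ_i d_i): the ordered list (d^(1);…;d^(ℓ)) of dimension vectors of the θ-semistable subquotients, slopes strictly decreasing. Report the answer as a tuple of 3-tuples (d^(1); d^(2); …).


Interval decomposition of M: I[1,1], I[2,3], I[3,3]^3.
HN type (ℓ=3): μ^(1)=1; μ^(2)=0; μ^(3)=-4

((0, 0, 4); (0, 1, 0); (1, 0, 0))


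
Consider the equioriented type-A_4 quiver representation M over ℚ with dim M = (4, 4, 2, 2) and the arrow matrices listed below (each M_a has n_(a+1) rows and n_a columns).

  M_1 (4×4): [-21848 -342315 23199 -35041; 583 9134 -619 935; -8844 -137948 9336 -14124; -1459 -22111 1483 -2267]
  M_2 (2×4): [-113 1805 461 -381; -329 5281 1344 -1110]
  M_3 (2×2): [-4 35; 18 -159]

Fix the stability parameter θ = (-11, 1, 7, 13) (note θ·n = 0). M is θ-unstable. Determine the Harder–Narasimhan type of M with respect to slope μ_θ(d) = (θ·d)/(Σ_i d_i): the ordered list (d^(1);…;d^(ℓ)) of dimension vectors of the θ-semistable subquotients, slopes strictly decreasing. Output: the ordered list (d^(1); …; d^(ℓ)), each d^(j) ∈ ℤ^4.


Interval decomposition of M: I[1,2]^2, I[1,4]^2.
HN type (ℓ=4): μ^(1)=13; μ^(2)=7; μ^(3)=1; μ^(4)=-11

((0, 0, 0, 2); (0, 0, 2, 0); (0, 4, 0, 0); (4, 0, 0, 0))


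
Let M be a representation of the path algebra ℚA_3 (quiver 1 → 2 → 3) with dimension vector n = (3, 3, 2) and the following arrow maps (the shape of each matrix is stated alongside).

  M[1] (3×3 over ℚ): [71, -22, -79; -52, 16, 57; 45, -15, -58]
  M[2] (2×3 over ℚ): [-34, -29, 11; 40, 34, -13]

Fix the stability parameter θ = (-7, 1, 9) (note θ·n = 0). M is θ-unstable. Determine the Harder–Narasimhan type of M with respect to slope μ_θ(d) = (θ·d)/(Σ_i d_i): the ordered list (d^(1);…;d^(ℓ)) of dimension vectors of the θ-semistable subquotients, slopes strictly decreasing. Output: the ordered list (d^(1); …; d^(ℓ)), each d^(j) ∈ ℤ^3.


Interval decomposition of M: I[1,2], I[1,3]^2.
HN type (ℓ=3): μ^(1)=9; μ^(2)=1; μ^(3)=-7

((0, 0, 2); (0, 3, 0); (3, 0, 0))


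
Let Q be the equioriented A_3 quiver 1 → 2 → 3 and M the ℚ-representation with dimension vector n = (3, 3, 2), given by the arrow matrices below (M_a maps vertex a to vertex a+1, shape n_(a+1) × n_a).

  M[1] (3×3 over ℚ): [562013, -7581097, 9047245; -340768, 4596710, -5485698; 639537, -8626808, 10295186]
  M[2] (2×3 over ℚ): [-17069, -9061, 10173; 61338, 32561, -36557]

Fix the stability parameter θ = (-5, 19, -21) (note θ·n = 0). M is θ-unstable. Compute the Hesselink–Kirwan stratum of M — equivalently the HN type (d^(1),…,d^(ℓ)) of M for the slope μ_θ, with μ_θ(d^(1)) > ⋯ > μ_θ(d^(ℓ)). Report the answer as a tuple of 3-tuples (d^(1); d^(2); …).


Interval decomposition of M: I[1,2], I[1,3]^2.
HN type (ℓ=3): μ^(1)=19; μ^(2)=-1; μ^(3)=-5

((0, 1, 0); (0, 2, 2); (3, 0, 0))


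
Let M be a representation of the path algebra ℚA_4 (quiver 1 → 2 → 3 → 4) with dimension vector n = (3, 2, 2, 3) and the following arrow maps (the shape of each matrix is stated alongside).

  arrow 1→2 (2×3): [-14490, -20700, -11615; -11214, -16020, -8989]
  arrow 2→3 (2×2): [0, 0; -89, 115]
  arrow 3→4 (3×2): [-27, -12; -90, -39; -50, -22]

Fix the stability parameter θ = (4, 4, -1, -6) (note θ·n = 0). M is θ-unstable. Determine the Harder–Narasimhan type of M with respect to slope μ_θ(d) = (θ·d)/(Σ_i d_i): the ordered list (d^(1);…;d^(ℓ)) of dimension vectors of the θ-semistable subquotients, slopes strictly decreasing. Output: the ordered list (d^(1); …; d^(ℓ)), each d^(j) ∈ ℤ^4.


Interval decomposition of M: I[1,1]^2, I[1,2], I[2,4], I[3,4], I[4,4].
HN type (ℓ=4): μ^(1)=4; μ^(2)=-1; μ^(3)=-7/2; μ^(4)=-6

((3, 1, 0, 0); (0, 1, 1, 1); (0, 0, 1, 1); (0, 0, 0, 1))


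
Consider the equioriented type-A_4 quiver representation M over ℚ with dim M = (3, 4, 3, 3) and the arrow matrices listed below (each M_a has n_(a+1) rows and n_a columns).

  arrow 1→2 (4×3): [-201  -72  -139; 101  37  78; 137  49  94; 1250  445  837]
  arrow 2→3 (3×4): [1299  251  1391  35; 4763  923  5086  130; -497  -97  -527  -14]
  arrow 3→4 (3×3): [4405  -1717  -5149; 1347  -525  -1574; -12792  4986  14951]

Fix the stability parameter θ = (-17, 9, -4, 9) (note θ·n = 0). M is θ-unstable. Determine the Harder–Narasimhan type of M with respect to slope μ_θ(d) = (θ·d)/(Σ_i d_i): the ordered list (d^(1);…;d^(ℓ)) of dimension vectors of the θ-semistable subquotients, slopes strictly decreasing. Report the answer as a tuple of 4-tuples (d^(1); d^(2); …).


Barcode: M ≅ I[1,1], I[1,3], I[1,4], I[2,2], I[2,4], I[4,4]. HN layers by μ_θ (3 steps, strictly decreasing):
  μ^(1)=9; μ^(2)=5/2; μ^(3)=-17

((0, 1, 0, 3); (0, 3, 3, 0); (3, 0, 0, 0))


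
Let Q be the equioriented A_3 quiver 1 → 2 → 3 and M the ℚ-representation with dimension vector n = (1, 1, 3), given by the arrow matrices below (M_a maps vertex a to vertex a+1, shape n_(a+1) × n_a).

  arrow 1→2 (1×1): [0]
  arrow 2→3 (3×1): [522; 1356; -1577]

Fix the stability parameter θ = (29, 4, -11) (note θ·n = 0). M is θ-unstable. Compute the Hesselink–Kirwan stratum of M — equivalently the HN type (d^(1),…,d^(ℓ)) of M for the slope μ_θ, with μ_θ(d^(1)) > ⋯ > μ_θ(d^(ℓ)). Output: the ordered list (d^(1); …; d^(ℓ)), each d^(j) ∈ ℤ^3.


Via rank(M_{q-1}∘⋯∘M_p): M ≅ I[1,1], I[2,3], I[3,3]^2.
μ_θ-semistable layers: μ^(1)=29; μ^(2)=-7/2; μ^(3)=-11

((1, 0, 0); (0, 1, 1); (0, 0, 2))


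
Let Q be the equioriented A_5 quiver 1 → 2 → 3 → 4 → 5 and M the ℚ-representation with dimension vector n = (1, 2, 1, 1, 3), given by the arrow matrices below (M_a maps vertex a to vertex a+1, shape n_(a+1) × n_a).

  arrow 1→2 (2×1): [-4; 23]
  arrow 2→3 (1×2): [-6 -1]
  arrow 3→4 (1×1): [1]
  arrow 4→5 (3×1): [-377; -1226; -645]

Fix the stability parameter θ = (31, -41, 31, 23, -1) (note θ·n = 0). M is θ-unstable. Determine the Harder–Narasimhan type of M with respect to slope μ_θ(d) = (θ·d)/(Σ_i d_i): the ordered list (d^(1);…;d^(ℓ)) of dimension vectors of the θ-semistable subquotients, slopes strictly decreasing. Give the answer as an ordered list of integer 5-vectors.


Via rank(M_{q-1}∘⋯∘M_p): M ≅ I[1,5], I[2,2], I[5,5]^2.
μ_θ-semistable layers: μ^(1)=53/3; μ^(2)=-1; μ^(3)=-5; μ^(4)=-41

((0, 0, 1, 1, 1); (0, 0, 0, 0, 2); (1, 1, 0, 0, 0); (0, 1, 0, 0, 0))


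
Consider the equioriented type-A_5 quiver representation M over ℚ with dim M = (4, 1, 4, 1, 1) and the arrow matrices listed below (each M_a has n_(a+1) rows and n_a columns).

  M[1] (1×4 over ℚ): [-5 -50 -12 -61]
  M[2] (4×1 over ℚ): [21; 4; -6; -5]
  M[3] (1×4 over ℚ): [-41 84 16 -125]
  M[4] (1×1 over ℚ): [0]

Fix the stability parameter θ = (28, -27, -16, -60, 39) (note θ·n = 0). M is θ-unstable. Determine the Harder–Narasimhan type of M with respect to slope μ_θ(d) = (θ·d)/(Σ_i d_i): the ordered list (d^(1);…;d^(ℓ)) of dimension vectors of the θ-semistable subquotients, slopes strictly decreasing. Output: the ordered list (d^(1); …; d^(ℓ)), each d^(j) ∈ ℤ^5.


Barcode: M ≅ I[1,1]^3, I[1,4], I[3,3]^3, I[5,5]. HN layers by μ_θ (4 steps, strictly decreasing):
  μ^(1)=39; μ^(2)=28; μ^(3)=-16; μ^(4)=-75/4

((0, 0, 0, 0, 1); (3, 0, 0, 0, 0); (0, 0, 3, 0, 0); (1, 1, 1, 1, 0))


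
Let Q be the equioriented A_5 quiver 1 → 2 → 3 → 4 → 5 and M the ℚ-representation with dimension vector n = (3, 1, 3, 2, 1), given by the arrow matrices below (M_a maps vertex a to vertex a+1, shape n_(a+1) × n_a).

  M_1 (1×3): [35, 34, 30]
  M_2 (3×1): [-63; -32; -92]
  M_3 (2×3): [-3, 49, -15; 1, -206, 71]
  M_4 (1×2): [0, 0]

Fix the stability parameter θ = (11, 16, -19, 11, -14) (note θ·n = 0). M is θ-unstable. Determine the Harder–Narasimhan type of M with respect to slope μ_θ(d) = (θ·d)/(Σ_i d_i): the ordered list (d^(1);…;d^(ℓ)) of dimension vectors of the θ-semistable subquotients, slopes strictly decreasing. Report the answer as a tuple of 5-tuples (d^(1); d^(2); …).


Via rank(M_{q-1}∘⋯∘M_p): M ≅ I[1,1]^2, I[1,4], I[3,3], I[3,4], I[5,5].
μ_θ-semistable layers: μ^(1)=11; μ^(2)=8/3; μ^(3)=-14; μ^(4)=-19

((2, 0, 0, 2, 0); (1, 1, 1, 0, 0); (0, 0, 0, 0, 1); (0, 0, 2, 0, 0))


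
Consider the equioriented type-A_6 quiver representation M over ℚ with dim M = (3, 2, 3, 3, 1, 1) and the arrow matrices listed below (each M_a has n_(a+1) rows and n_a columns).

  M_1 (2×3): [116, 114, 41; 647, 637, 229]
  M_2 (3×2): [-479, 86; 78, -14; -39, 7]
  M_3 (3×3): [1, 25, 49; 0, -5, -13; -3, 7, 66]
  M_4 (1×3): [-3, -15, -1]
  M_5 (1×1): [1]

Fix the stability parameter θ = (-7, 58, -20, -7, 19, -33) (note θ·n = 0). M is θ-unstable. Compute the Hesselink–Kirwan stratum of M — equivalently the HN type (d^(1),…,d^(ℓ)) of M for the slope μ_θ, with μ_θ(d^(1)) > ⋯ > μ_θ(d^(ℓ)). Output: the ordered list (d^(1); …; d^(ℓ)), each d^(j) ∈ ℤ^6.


Interval decomposition of M: I[1,1], I[1,4], I[1,6], I[3,4].
HN type (ℓ=4): μ^(1)=31/3; μ^(2)=17/5; μ^(3)=-7; μ^(4)=-20

((0, 1, 1, 1, 0, 0); (0, 1, 1, 1, 1, 1); (3, 0, 0, 1, 0, 0); (0, 0, 1, 0, 0, 0))
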